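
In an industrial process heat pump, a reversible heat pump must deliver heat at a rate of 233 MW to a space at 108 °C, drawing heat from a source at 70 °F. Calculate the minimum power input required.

T_H = 108 °C → 108 + 273.15 = 381.15 K.
T_C = 70 °F → (70 − 32) × 5/9 = 21.11 °C = 294.26 K.
COP_HP = T_H/(T_H − T_C) = 381.15/86.89 = 4.3866.
W = Q_H/COP_HP = 233/4.3866 = 53.1 MW.

Ẇ_in ≈ 53.1 MW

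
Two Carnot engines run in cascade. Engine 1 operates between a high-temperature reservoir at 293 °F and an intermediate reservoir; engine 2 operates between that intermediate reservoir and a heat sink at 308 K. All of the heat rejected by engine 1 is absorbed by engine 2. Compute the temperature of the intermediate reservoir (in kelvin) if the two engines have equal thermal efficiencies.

T_H = 293 °F → (293 − 32) × 5/9 = 145.00 °C = 418.15 K.
Equal efficiencies require 1 − T_m/T_H = 1 − T_C/T_m, i.e. T_m/T_H = T_C/T_m, so T_m = √(T_H·T_C) = √(418.15 × 308.00) = 358.9 K.

T_m ≈ 358.9 K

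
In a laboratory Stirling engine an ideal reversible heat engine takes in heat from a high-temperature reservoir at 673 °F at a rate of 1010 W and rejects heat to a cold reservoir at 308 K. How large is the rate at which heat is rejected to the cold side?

Q̇_C ≈ 494.4 W

T_H = 673 °F → (673 − 32) × 5/9 = 356.11 °C = 629.26 K.
Since the cycle is reversible, η = 1 − T_C/T_H = 1 − 308.00/629.26 = 0.5105.
For a reversible cycle Q_C/Q_H = T_C/T_H, so Q_C = 1010 × 308.00/629.26 = 494.4 W.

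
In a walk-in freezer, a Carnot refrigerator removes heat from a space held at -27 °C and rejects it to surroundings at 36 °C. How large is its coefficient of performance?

COP_R ≈ 3.907

T_H = 36 °C → 36 + 273.15 = 309.15 K.
T_C = -27 °C → -27 + 273.15 = 246.15 K.
Carnot COP: COP_R = T_C/(T_H − T_C) = 246.15/(309.15 − 246.15) = 3.907.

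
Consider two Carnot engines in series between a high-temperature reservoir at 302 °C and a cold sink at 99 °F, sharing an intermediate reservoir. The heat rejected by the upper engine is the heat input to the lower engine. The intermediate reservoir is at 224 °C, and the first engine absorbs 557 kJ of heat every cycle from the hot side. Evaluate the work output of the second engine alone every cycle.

T_H = 302 °C → 302 + 273.15 = 575.15 K.
T_C = 99 °F → (99 − 32) × 5/9 = 37.22 °C = 310.37 K.
T_m = 224 °C → 224 + 273.15 = 497.15 K.
Heat entering the second stage: Q_m = Q_H·(T_m/T_H) = 557 × 497.15/575.15 = 481 kJ.
Second-stage efficiency η₂ = 1 − T_C/T_m = 1 − 310.37/497.15 = 0.3757, so W₂ = η₂·Q_m = 181 kJ.

W₂ ≈ 181 kJ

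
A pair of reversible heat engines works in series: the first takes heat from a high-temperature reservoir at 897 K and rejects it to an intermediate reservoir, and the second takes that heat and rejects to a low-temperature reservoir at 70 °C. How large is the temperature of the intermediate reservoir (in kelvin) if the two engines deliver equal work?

T_C = 70 °C → 70 + 273.15 = 343.15 K.
For reversible stages Q_m = Q_H·(T_m/T_H). Setting W₁ = Q_H(1 − T_m/T_H) equal to W₂ = Q_m(1 − T_C/T_m) = Q_H·(T_m − T_C)/T_H gives T_H − T_m = T_m − T_C, so T_m = (T_H + T_C)/2 = (897.00 + 343.15)/2 = 620 K.

T_m ≈ 620 K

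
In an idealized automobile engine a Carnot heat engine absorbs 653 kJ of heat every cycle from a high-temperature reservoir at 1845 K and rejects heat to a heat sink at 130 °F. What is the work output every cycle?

W ≈ 537 kJ

T_C = 130 °F → (130 − 32) × 5/9 = 54.44 °C = 327.59 K.
Carnot efficiency: η = 1 − T_C/T_H = 1 − 327.59/1845.00 = 0.8224.
W = η·Q_H = 0.8224 × 653 = 537 kJ.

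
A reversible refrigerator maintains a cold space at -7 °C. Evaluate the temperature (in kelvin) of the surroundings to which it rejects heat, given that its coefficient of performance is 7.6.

T_C = -7 °C → -7 + 273.15 = 266.15 K.
COP_R = T_C/(T_H − T_C) ⇒ T_H = T_C·(1 + 1/COP_R) = 266.15 × (1 + 1/7.6) = 301 K.

T_H ≈ 301 K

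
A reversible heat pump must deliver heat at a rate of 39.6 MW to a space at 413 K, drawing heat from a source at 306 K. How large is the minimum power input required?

Ẇ_in ≈ 10.26 MW

COP_HP = T_H/(T_H − T_C) = 413.00/107.00 = 3.8598.
W = Q_H/COP_HP = 39.6/3.8598 = 10.26 MW.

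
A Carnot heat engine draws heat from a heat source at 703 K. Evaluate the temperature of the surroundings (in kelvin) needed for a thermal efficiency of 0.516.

From η = 1 − T_C/T_H, T_C = T_H·(1 − η) = 703.00 × (1 − 0.516) = 340 K.

T_C ≈ 340 K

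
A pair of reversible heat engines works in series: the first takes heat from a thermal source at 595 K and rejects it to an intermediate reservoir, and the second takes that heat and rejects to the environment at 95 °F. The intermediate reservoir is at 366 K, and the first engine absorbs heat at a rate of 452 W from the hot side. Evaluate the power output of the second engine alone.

T_C = 95 °F → (95 − 32) × 5/9 = 35.00 °C = 308.15 K.
Heat entering the second stage: Q_m = Q_H·(T_m/T_H) = 452 × 366.00/595.00 = 278 W.
Second-stage efficiency η₂ = 1 − T_C/T_m = 1 − 308.15/366.00 = 0.1581, so W₂ = η₂·Q_m = 43.9 W.

Ẇ₂ ≈ 43.9 W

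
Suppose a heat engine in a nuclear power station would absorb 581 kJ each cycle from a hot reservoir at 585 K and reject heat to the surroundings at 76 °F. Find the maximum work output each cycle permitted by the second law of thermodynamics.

W_max ≈ 285.4 kJ

T_C = 76 °F → (76 − 32) × 5/9 = 24.44 °C = 297.59 K.
By the Carnot theorem, η_max = 1 − T_C/T_H = 1 − 297.59/585.00 = 0.4913.
W_max = η_max · Q_H = 0.4913 × 581 = 285.4 kJ.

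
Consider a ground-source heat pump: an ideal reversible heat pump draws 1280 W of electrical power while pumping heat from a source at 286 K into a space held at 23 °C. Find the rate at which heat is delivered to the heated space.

Q̇_H ≈ 37350 W

T_H = 23 °C → 23 + 273.15 = 296.15 K.
COP_HP = T_H/(T_H − T_C) = 296.15/10.15 = 29.1773.
Q_H = COP_HP · W = 29.1773 × 1280 = 37350 W.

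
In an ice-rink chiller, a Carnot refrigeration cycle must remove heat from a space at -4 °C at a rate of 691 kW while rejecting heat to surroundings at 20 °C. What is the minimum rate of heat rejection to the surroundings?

T_H = 20 °C → 20 + 273.15 = 293.15 K.
T_C = -4 °C → -4 + 273.15 = 269.15 K.
For a reversible cycle Q_H/Q_C = T_H/T_C, so Q_H = Q_C·T_H/T_C = 691 × 293.15/269.15 = 753 kW.

Q̇_H ≈ 753 kW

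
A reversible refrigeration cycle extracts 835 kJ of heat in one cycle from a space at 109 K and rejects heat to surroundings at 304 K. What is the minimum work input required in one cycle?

Carnot COP: COP_R = T_C/(T_H − T_C) = 109.00/195.00 = 0.5590.
W = Q_C/COP_R = 835/0.5590 = 1490 kJ.

W_in ≈ 1490 kJ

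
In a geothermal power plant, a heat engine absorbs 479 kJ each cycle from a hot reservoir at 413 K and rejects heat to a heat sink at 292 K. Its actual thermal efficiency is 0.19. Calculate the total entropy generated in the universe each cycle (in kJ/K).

ΔS_univ ≈ 0.1689 kJ/K

W = η·Q_H = 0.19 × 479 = 91.01 kJ, so Q_C = Q_H − W = 388.0 kJ.
The hot reservoir loses entropy Q_H/T_H = 479/413.00 = 1.160 kJ/K; the cold reservoir gains Q_C/T_C = 388.0/292.00 = 1.329 kJ/K.
ΔS_univ = −Q_H/T_H + Q_C/T_C = 0.1689 kJ/K (> 0, since η = 0.19 < η_Carnot = 0.293).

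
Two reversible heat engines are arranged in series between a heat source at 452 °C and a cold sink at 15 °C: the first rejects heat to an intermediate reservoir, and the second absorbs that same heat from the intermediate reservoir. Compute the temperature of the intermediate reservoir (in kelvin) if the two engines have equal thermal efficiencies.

T_H = 452 °C → 452 + 273.15 = 725.15 K.
T_C = 15 °C → 15 + 273.15 = 288.15 K.
Equal efficiencies require 1 − T_m/T_H = 1 − T_C/T_m, i.e. T_m/T_H = T_C/T_m, so T_m = √(T_H·T_C) = √(725.15 × 288.15) = 457 K.

T_m ≈ 457 K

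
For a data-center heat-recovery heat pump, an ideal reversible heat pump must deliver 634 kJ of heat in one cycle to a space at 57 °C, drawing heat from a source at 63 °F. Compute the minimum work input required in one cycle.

W_in ≈ 76.4 kJ

T_H = 57 °C → 57 + 273.15 = 330.15 K.
T_C = 63 °F → (63 − 32) × 5/9 = 17.22 °C = 290.37 K.
COP_HP = T_H/(T_H − T_C) = 330.15/39.78 = 8.2999.
W = Q_H/COP_HP = 634/8.2999 = 76.4 kJ.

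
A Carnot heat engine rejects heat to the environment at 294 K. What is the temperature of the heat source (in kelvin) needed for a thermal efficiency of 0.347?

T_H ≈ 450.2 K

From η = 1 − T_C/T_H, solving for T_H gives T_H = T_C/(1 − η) = 294.00/(1 − 0.347) = 450.2 K.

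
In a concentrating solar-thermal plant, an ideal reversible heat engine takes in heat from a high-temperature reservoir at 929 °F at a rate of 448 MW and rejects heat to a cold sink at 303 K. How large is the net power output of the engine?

T_H = 929 °F → (929 − 32) × 5/9 = 498.33 °C = 771.48 K.
For a reversible engine, η = 1 − T_C/T_H = 1 − 303.00/771.48 = 0.6073.
W = η·Q_H = 0.6073 × 448 = 272 MW.

Ẇ ≈ 272 MW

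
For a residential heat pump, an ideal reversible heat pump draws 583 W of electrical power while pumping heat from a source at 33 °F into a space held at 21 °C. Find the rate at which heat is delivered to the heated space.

Q̇_H ≈ 8388 W

T_H = 21 °C → 21 + 273.15 = 294.15 K.
T_C = 33 °F → (33 − 32) × 5/9 = 0.56 °C = 273.71 K.
Reversible heating COP: COP_HP = T_H/(T_H − T_C) = 294.15/20.44 = 14.3878.
Q_H = COP_HP · W = 14.3878 × 583 = 8388 W.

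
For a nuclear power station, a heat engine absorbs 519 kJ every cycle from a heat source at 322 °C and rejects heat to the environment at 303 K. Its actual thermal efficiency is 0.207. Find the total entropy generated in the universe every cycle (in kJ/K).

T_H = 322 °C → 322 + 273.15 = 595.15 K.
W = η·Q_H = 0.207 × 519 = 107.4 kJ, so Q_C = Q_H − W = 411.6 kJ.
Reservoir entropy changes: ΔS_H = −Q_H/T_H = −519/595.15 = -0.8720 kJ/K and ΔS_C = +Q_C/T_C = 411.6/303.00 = 1.358 kJ/K.
ΔS_univ = −Q_H/T_H + Q_C/T_C = 0.486 kJ/K (> 0, since η = 0.207 < η_Carnot = 0.491).

ΔS_univ ≈ 0.486 kJ/K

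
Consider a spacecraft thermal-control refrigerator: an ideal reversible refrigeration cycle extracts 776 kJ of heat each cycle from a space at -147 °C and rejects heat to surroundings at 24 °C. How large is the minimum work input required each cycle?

W_in ≈ 1052 kJ

T_H = 24 °C → 24 + 273.15 = 297.15 K.
T_C = -147 °C → -147 + 273.15 = 126.15 K.
COP_R = T_C/(T_H − T_C) = 126.15/171.00 = 0.7377.
W = Q_C/COP_R = 776/0.7377 = 1052 kJ.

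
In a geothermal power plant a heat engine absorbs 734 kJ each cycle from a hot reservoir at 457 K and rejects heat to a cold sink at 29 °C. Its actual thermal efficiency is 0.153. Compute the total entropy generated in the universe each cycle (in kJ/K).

T_C = 29 °C → 29 + 273.15 = 302.15 K.
W = η·Q_H = 0.153 × 734 = 112.3 kJ, so Q_C = Q_H − W = 621.7 kJ.
Reservoir entropy changes: ΔS_H = −Q_H/T_H = −734/457.00 = -1.606 kJ/K and ΔS_C = +Q_C/T_C = 621.7/302.15 = 2.058 kJ/K.
ΔS_univ = −Q_H/T_H + Q_C/T_C = 0.451 kJ/K (> 0, since η = 0.153 < η_Carnot = 0.339).

ΔS_univ ≈ 0.451 kJ/K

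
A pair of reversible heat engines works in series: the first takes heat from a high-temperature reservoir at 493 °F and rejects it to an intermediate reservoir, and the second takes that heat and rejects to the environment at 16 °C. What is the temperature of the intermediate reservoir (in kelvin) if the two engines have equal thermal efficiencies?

T_m ≈ 391.2 K

T_H = 493 °F → (493 − 32) × 5/9 = 256.11 °C = 529.26 K.
T_C = 16 °C → 16 + 273.15 = 289.15 K.
Equal efficiencies require 1 − T_m/T_H = 1 − T_C/T_m, i.e. T_m/T_H = T_C/T_m, so T_m = √(T_H·T_C) = √(529.26 × 289.15) = 391.2 K.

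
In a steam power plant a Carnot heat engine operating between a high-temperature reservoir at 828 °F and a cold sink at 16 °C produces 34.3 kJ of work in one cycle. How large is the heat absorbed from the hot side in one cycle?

Q_H ≈ 57.6 kJ

T_H = 828 °F → (828 − 32) × 5/9 = 442.22 °C = 715.37 K.
T_C = 16 °C → 16 + 273.15 = 289.15 K.
For a reversible engine, η = 1 − T_C/T_H = 1 − 289.15/715.37 = 0.5958.
Q_H = W/η = 34.3/0.5958 = 57.6 kJ.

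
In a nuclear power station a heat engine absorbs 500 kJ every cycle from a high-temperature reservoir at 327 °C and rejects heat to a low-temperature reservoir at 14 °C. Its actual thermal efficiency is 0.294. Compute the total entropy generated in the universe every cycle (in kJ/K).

T_H = 327 °C → 327 + 273.15 = 600.15 K.
T_C = 14 °C → 14 + 273.15 = 287.15 K.
W = η·Q_H = 0.294 × 500 = 147.0 kJ, so Q_C = Q_H − W = 353.0 kJ.
The hot reservoir loses entropy Q_H/T_H = 500/600.15 = 0.8331 kJ/K; the cold reservoir gains Q_C/T_C = 353.0/287.15 = 1.229 kJ/K.
ΔS_univ = −Q_H/T_H + Q_C/T_C = 0.3962 kJ/K (> 0, since η = 0.294 < η_Carnot = 0.522).

ΔS_univ ≈ 0.3962 kJ/K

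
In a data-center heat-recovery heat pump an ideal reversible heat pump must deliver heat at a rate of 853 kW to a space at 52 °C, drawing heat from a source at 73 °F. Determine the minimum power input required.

T_H = 52 °C → 52 + 273.15 = 325.15 K.
T_C = 73 °F → (73 − 32) × 5/9 = 22.78 °C = 295.93 K.
Reversible heating COP: COP_HP = T_H/(T_H − T_C) = 325.15/29.22 = 11.1268.
W = Q_H/COP_HP = 853/11.1268 = 76.7 kW.

Ẇ_in ≈ 76.7 kW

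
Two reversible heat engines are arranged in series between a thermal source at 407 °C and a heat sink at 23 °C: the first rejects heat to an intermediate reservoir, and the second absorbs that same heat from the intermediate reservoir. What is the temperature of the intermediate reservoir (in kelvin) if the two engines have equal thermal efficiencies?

T_H = 407 °C → 407 + 273.15 = 680.15 K.
T_C = 23 °C → 23 + 273.15 = 296.15 K.
Equal efficiencies require 1 − T_m/T_H = 1 − T_C/T_m, i.e. T_m/T_H = T_C/T_m, so T_m = √(T_H·T_C) = √(680.15 × 296.15) = 449 K.

T_m ≈ 449 K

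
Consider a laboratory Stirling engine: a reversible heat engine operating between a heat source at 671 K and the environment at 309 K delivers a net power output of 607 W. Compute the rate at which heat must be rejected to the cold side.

Carnot efficiency: η = 1 − T_C/T_H = 1 − 309.00/671.00 = 0.5395.
Since Q_C/Q_H = T_C/T_H and Q_H = W/η, Q_C = W·T_C/(T_H − T_C) = 607 × 309.00/362.00 = 518 W.

Q̇_C ≈ 518 W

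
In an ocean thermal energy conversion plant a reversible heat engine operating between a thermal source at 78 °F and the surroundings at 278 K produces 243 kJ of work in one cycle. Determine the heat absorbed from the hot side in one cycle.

T_H = 78 °F → (78 − 32) × 5/9 = 25.56 °C = 298.71 K.
η_rev = 1 − T_C/T_H = 1 − 278.00/298.71 = 0.0693.
Q_H = W/η = 243/0.0693 = 3506 kJ.

Q_H ≈ 3506 kJ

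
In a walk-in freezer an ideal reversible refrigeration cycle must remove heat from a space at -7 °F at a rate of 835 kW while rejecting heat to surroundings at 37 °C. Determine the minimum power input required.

Ẇ_in ≈ 195 kW

T_H = 37 °C → 37 + 273.15 = 310.15 K.
T_C = -7 °F → (-7 − 32) × 5/9 = -21.67 °C = 251.48 K.
COP_R = T_C/(T_H − T_C) = 251.48/58.67 = 4.2866.
W = Q_C/COP_R = 835/4.2866 = 195 kW.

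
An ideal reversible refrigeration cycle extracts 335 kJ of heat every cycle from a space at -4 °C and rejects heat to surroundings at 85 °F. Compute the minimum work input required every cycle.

T_H = 85 °F → (85 − 32) × 5/9 = 29.44 °C = 302.59 K.
T_C = -4 °C → -4 + 273.15 = 269.15 K.
For a reversible refrigerator, COP_R = T_C/(T_H − T_C) = 269.15/33.44 = 8.0477.
W = Q_C/COP_R = 335/8.0477 = 41.6 kJ.

W_in ≈ 41.6 kJ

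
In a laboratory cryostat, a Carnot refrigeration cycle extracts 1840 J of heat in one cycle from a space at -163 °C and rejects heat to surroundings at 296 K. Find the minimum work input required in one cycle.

T_C = -163 °C → -163 + 273.15 = 110.15 K.
The reversible coefficient of performance is COP_R = T_C/(T_H − T_C) = 110.15/185.85 = 0.5927.
W = Q_C/COP_R = 1840/0.5927 = 3105 J.

W_in ≈ 3105 J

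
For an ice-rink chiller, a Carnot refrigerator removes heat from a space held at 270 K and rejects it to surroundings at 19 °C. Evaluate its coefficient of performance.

T_H = 19 °C → 19 + 273.15 = 292.15 K.
Carnot COP: COP_R = T_C/(T_H − T_C) = 270.00/(292.15 − 270.00) = 12.19.

COP_R ≈ 12.19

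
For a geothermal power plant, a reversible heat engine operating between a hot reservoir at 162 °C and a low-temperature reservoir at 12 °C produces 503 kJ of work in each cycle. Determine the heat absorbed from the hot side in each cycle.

T_H = 162 °C → 162 + 273.15 = 435.15 K.
T_C = 12 °C → 12 + 273.15 = 285.15 K.
η_rev = 1 − T_C/T_H = 1 − 285.15/435.15 = 0.3447.
Q_H = W/η = 503/0.3447 = 1460 kJ.

Q_H ≈ 1460 kJ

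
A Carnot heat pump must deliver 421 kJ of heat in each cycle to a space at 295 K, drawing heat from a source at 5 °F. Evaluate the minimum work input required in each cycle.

W_in ≈ 52.59 kJ

T_C = 5 °F → (5 − 32) × 5/9 = -15.00 °C = 258.15 K.
For a reversible heat pump, COP_HP = T_H/(T_H − T_C) = 295.00/36.85 = 8.0054.
W = Q_H/COP_HP = 421/8.0054 = 52.59 kJ.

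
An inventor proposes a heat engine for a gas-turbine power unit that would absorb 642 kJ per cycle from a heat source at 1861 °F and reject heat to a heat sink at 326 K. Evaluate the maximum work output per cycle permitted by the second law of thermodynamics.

W_max ≈ 480 kJ

T_H = 1861 °F → (1861 − 32) × 5/9 = 1016.11 °C = 1289.26 K.
No engine can exceed the Carnot limit: η_max = 1 − T_C/T_H = 1 − 326.00/1289.26 = 0.7471.
W_max = η_max · Q_H = 0.7471 × 642 = 480 kJ.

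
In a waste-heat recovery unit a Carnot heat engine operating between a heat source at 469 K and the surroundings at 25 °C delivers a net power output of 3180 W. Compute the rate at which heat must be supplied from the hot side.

T_C = 25 °C → 25 + 273.15 = 298.15 K.
Since the cycle is reversible, η = 1 − T_C/T_H = 1 − 298.15/469.00 = 0.3643.
Q_H = W/η = 3180/0.3643 = 8729 W.

Q̇_H ≈ 8729 W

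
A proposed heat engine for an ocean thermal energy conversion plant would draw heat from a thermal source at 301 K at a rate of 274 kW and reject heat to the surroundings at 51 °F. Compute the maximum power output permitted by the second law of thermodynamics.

Ẇ_max ≈ 15.7 kW

T_C = 51 °F → (51 − 32) × 5/9 = 10.56 °C = 283.71 K.
The second-law ceiling is the Carnot efficiency, η_max = 1 − T_C/T_H = 1 − 283.71/301.00 = 0.0575.
W_max = η_max · Q_H = 0.0575 × 274 = 15.7 kW.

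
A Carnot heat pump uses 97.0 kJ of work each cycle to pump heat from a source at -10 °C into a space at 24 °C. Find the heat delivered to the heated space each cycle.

Q_H ≈ 847.8 kJ

T_H = 24 °C → 24 + 273.15 = 297.15 K.
T_C = -10 °C → -10 + 273.15 = 263.15 K.
The Carnot heat-pump COP is COP_HP = T_H/(T_H − T_C) = 297.15/34.00 = 8.7397.
Q_H = COP_HP · W = 8.7397 × 97.0 = 847.8 kJ.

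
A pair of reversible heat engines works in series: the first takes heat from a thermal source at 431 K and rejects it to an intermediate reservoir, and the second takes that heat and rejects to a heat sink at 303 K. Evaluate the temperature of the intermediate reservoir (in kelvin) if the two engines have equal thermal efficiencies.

Equal efficiencies require 1 − T_m/T_H = 1 − T_C/T_m, i.e. T_m/T_H = T_C/T_m, so T_m = √(T_H·T_C) = √(431.00 × 303.00) = 361 K.

T_m ≈ 361 K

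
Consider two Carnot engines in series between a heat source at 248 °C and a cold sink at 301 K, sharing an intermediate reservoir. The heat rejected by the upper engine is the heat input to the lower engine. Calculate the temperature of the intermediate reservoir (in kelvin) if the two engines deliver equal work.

T_m ≈ 411.1 K

T_H = 248 °C → 248 + 273.15 = 521.15 K.
For reversible stages Q_m = Q_H·(T_m/T_H). Setting W₁ = Q_H(1 − T_m/T_H) equal to W₂ = Q_m(1 − T_C/T_m) = Q_H·(T_m − T_C)/T_H gives T_H − T_m = T_m − T_C, so T_m = (T_H + T_C)/2 = (521.15 + 301.00)/2 = 411.1 K.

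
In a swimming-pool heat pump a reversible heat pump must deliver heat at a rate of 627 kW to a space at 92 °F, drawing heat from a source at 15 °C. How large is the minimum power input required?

T_H = 92 °F → (92 − 32) × 5/9 = 33.33 °C = 306.48 K.
T_C = 15 °C → 15 + 273.15 = 288.15 K.
Reversible heating COP: COP_HP = T_H/(T_H − T_C) = 306.48/18.33 = 16.7173.
W = Q_H/COP_HP = 627/16.7173 = 37.5 kW.

Ẇ_in ≈ 37.5 kW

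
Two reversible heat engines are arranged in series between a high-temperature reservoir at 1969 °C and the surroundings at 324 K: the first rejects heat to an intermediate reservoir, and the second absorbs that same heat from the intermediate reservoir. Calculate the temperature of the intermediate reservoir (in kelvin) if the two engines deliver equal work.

T_m ≈ 1280 K

T_H = 1969 °C → 1969 + 273.15 = 2242.15 K.
For reversible stages Q_m = Q_H·(T_m/T_H). Setting W₁ = Q_H(1 − T_m/T_H) equal to W₂ = Q_m(1 − T_C/T_m) = Q_H·(T_m − T_C)/T_H gives T_H − T_m = T_m − T_C, so T_m = (T_H + T_C)/2 = (2242.15 + 324.00)/2 = 1280 K.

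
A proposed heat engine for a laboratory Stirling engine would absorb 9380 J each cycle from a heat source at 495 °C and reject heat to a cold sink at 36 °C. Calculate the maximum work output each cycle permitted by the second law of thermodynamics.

W_max ≈ 5600 J

T_H = 495 °C → 495 + 273.15 = 768.15 K.
T_C = 36 °C → 36 + 273.15 = 309.15 K.
The upper bound on efficiency is η_max = 1 − T_C/T_H = 1 − 309.15/768.15 = 0.5975.
W_max = η_max · Q_H = 0.5975 × 9380 = 5600 J.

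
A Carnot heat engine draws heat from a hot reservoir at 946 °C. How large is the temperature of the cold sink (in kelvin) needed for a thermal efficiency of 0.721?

T_H = 946 °C → 946 + 273.15 = 1219.15 K.
From η = 1 − T_C/T_H, T_C = T_H·(1 − η) = 1219.15 × (1 − 0.721) = 340 K.

T_C ≈ 340 K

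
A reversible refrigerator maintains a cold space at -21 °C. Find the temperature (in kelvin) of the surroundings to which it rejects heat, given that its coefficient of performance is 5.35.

T_C = -21 °C → -21 + 273.15 = 252.15 K.
COP_R = T_C/(T_H − T_C) ⇒ T_H = T_C·(1 + 1/COP_R) = 252.15 × (1 + 1/5.35) = 299 K.

T_H ≈ 299 K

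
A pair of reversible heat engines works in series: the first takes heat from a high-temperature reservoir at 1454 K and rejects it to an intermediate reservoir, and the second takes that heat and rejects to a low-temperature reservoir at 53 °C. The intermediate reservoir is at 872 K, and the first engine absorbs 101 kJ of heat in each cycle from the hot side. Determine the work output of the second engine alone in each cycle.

T_C = 53 °C → 53 + 273.15 = 326.15 K.
Heat entering the second stage: Q_m = Q_H·(T_m/T_H) = 101 × 872.00/1454.00 = 60.6 kJ.
Second-stage efficiency η₂ = 1 − T_C/T_m = 1 − 326.15/872.00 = 0.6260, so W₂ = η₂·Q_m = 37.9 kJ.

W₂ ≈ 37.9 kJ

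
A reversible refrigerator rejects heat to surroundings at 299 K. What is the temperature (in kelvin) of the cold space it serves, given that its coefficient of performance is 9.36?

T_C ≈ 270.1 K

COP_R = T_C/(T_H − T_C) ⇒ T_C = T_H·COP_R/(1 + COP_R) = 299.00 × 9.36/(1 + 9.36) = 270.1 K.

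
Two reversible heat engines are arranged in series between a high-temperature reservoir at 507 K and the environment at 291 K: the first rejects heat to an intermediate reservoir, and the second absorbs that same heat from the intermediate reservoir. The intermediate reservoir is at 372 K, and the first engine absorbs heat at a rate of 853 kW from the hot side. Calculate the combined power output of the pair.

Ẇ_total ≈ 363.4 kW

Two reversible stages in series are equivalent to a single Carnot engine between T_H and T_C, so η_total = 1 − T_C/T_H = 1 − 291.00/507.00 = 0.4260.
W_total = η_total · Q_H = 0.4260 × 853 = 363.4 kW.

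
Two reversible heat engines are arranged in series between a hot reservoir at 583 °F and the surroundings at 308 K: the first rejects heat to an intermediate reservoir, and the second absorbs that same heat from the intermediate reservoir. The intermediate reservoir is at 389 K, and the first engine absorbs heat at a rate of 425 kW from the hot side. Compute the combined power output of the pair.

Ẇ_total ≈ 199.0 kW

T_H = 583 °F → (583 − 32) × 5/9 = 306.11 °C = 579.26 K.
Two reversible stages in series are equivalent to a single Carnot engine between T_H and T_C, so η_total = 1 − T_C/T_H = 1 − 308.00/579.26 = 0.4683.
W_total = η_total · Q_H = 0.4683 × 425 = 199.0 kW.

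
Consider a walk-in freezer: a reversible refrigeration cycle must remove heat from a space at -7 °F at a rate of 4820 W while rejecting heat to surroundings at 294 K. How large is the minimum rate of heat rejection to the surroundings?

Q̇_H ≈ 5630 W

T_C = -7 °F → (-7 − 32) × 5/9 = -21.67 °C = 251.48 K.
For a reversible cycle Q_H/Q_C = T_H/T_C, so Q_H = Q_C·T_H/T_C = 4820 × 294.00/251.48 = 5630 W.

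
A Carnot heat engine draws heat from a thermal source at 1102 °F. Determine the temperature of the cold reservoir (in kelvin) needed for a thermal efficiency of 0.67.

T_C ≈ 286 K

T_H = 1102 °F → (1102 − 32) × 5/9 = 594.44 °C = 867.59 K.
From η = 1 − T_C/T_H, T_C = T_H·(1 − η) = 867.59 × (1 − 0.67) = 286 K.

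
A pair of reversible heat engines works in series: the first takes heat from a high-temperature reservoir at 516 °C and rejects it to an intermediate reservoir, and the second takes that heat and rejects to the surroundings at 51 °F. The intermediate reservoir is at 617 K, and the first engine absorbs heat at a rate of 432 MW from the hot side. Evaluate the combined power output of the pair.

T_H = 516 °C → 516 + 273.15 = 789.15 K.
T_C = 51 °F → (51 − 32) × 5/9 = 10.56 °C = 283.71 K.
Two reversible stages in series are equivalent to a single Carnot engine between T_H and T_C, so η_total = 1 − T_C/T_H = 1 − 283.71/789.15 = 0.6405.
W_total = η_total · Q_H = 0.6405 × 432 = 276.7 MW.

Ẇ_total ≈ 276.7 MW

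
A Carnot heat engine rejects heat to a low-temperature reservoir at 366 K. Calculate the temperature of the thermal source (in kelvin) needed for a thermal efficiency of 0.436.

From η = 1 − T_C/T_H, solving for T_H gives T_H = T_C/(1 − η) = 366.00/(1 − 0.436) = 649 K.

T_H ≈ 649 K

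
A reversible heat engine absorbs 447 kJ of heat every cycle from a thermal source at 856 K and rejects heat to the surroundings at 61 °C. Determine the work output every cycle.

T_C = 61 °C → 61 + 273.15 = 334.15 K.
Carnot efficiency: η = 1 − T_C/T_H = 1 − 334.15/856.00 = 0.6096.
W = η·Q_H = 0.6096 × 447 = 273 kJ.

W ≈ 273 kJ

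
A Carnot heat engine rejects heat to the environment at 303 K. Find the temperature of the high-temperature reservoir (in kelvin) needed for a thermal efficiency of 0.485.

From η = 1 − T_C/T_H, solving for T_H gives T_H = T_C/(1 − η) = 303.00/(1 − 0.485) = 588.3 K.

T_H ≈ 588.3 K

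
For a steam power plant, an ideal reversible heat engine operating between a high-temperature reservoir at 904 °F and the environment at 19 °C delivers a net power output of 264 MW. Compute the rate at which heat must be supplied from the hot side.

Q̇_H ≈ 429.7 MW

T_H = 904 °F → (904 − 32) × 5/9 = 484.44 °C = 757.59 K.
T_C = 19 °C → 19 + 273.15 = 292.15 K.
η_rev = 1 − T_C/T_H = 1 − 292.15/757.59 = 0.6144.
Q_H = W/η = 264/0.6144 = 429.7 MW.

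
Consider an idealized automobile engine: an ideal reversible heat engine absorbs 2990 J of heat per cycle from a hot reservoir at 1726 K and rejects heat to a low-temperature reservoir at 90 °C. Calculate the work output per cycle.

T_C = 90 °C → 90 + 273.15 = 363.15 K.
For a reversible engine, η = 1 − T_C/T_H = 1 − 363.15/1726.00 = 0.7896.
W = η·Q_H = 0.7896 × 2990 = 2360 J.

W ≈ 2360 J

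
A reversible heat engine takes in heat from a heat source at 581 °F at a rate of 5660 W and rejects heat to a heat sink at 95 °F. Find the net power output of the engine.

T_H = 581 °F → (581 − 32) × 5/9 = 305.00 °C = 578.15 K.
T_C = 95 °F → (95 − 32) × 5/9 = 35.00 °C = 308.15 K.
η_rev = 1 − T_C/T_H = 1 − 308.15/578.15 = 0.4670.
W = η·Q_H = 0.4670 × 5660 = 2643 W.

Ẇ ≈ 2643 W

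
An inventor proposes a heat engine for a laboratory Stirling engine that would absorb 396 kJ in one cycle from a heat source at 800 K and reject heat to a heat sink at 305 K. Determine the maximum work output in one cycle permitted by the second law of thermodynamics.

W_max ≈ 245 kJ

The second-law ceiling is the Carnot efficiency, η_max = 1 − T_C/T_H = 1 − 305.00/800.00 = 0.6188.
W_max = η_max · Q_H = 0.6188 × 396 = 245 kJ.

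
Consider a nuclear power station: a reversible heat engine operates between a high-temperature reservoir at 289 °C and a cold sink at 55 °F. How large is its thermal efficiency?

T_H = 289 °C → 289 + 273.15 = 562.15 K.
T_C = 55 °F → (55 − 32) × 5/9 = 12.78 °C = 285.93 K.
Since the cycle is reversible, η = 1 − T_C/T_H = 1 − 285.93/562.15 = 0.4914.

η ≈ 0.4914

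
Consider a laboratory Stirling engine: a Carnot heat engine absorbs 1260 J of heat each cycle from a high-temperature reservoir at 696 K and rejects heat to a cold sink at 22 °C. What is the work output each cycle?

T_C = 22 °C → 22 + 273.15 = 295.15 K.
Carnot efficiency: η = 1 − T_C/T_H = 1 − 295.15/696.00 = 0.5759.
W = η·Q_H = 0.5759 × 1260 = 726 J.

W ≈ 726 J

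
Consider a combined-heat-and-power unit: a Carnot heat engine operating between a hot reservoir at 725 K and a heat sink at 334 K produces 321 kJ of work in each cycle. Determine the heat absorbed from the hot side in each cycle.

η_rev = 1 − T_C/T_H = 1 − 334.00/725.00 = 0.5393.
Q_H = W/η = 321/0.5393 = 595 kJ.

Q_H ≈ 595 kJ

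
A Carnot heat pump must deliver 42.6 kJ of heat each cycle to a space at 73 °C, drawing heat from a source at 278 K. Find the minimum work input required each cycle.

T_H = 73 °C → 73 + 273.15 = 346.15 K.
For a reversible heat pump, COP_HP = T_H/(T_H − T_C) = 346.15/68.15 = 5.0792.
W = Q_H/COP_HP = 42.6/5.0792 = 8.39 kJ.

W_in ≈ 8.39 kJ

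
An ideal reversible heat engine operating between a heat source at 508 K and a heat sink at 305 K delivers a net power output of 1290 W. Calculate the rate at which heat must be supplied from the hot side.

Carnot efficiency: η = 1 − T_C/T_H = 1 − 305.00/508.00 = 0.3996.
Q_H = W/η = 1290/0.3996 = 3228 W.

Q̇_H ≈ 3228 W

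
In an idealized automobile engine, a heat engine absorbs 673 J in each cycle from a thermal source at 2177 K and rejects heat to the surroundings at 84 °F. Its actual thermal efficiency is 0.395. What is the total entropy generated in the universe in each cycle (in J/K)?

T_C = 84 °F → (84 − 32) × 5/9 = 28.89 °C = 302.04 K.
W = η·Q_H = 0.395 × 673 = 265.8 J, so Q_C = Q_H − W = 407.2 J.
The hot reservoir loses entropy Q_H/T_H = 673/2177.00 = 0.3091 J/K; the cold reservoir gains Q_C/T_C = 407.2/302.04 = 1.348 J/K.
ΔS_univ = −Q_H/T_H + Q_C/T_C = 1.04 J/K (> 0, since η = 0.395 < η_Carnot = 0.861).

ΔS_univ ≈ 1.04 J/K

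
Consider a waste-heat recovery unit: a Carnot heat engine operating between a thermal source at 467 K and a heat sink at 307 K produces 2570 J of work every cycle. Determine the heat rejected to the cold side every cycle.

Q_C ≈ 4930 J

Since the cycle is reversible, η = 1 − T_C/T_H = 1 − 307.00/467.00 = 0.3426.
Since Q_C/Q_H = T_C/T_H and Q_H = W/η, Q_C = W·T_C/(T_H − T_C) = 2570 × 307.00/160.00 = 4930 J.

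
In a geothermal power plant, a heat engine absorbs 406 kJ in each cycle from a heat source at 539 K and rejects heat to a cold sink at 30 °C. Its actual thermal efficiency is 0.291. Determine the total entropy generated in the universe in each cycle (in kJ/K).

T_C = 30 °C → 30 + 273.15 = 303.15 K.
W = η·Q_H = 0.291 × 406 = 118.1 kJ, so Q_C = Q_H − W = 287.9 kJ.
Reservoir entropy changes: ΔS_H = −Q_H/T_H = −406/539.00 = -0.7532 kJ/K and ΔS_C = +Q_C/T_C = 287.9/303.15 = 0.9495 kJ/K.
ΔS_univ = −Q_H/T_H + Q_C/T_C = 0.196 kJ/K (> 0, since η = 0.291 < η_Carnot = 0.438).

ΔS_univ ≈ 0.196 kJ/K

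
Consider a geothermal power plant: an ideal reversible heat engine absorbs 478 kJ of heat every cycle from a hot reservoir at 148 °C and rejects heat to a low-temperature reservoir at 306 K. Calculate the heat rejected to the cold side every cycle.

T_H = 148 °C → 148 + 273.15 = 421.15 K.
Since the cycle is reversible, η = 1 − T_C/T_H = 1 − 306.00/421.15 = 0.2734.
For a reversible cycle Q_C/Q_H = T_C/T_H, so Q_C = 478 × 306.00/421.15 = 347 kJ.

Q_C ≈ 347 kJ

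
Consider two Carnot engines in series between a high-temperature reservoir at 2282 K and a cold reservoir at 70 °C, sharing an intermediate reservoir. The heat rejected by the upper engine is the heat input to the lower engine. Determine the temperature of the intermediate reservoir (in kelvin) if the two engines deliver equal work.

T_C = 70 °C → 70 + 273.15 = 343.15 K.
For reversible stages Q_m = Q_H·(T_m/T_H). Setting W₁ = Q_H(1 − T_m/T_H) equal to W₂ = Q_m(1 − T_C/T_m) = Q_H·(T_m − T_C)/T_H gives T_H − T_m = T_m − T_C, so T_m = (T_H + T_C)/2 = (2282.00 + 343.15)/2 = 1310 K.

T_m ≈ 1310 K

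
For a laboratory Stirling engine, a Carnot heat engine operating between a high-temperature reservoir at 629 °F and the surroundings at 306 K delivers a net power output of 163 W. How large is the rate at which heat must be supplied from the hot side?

T_H = 629 °F → (629 − 32) × 5/9 = 331.67 °C = 604.82 K.
The Carnot efficiency is η = 1 − T_C/T_H = 1 − 306.00/604.82 = 0.4941.
Q_H = W/η = 163/0.4941 = 330 W.

Q̇_H ≈ 330 W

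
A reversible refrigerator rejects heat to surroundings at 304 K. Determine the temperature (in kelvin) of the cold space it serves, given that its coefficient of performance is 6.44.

COP_R = T_C/(T_H − T_C) ⇒ T_C = T_H·COP_R/(1 + COP_R) = 304.00 × 6.44/(1 + 6.44) = 263.1 K.

T_C ≈ 263.1 K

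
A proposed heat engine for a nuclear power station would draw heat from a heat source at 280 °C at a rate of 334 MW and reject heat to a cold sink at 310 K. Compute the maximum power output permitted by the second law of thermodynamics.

T_H = 280 °C → 280 + 273.15 = 553.15 K.
By the Carnot theorem, η_max = 1 − T_C/T_H = 1 − 310.00/553.15 = 0.4396.
W_max = η_max · Q_H = 0.4396 × 334 = 147 MW.

Ẇ_max ≈ 147 MW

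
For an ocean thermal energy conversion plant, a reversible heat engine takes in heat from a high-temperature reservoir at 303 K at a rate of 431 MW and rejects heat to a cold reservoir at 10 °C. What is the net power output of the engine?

Ẇ ≈ 28.2 MW

T_C = 10 °C → 10 + 273.15 = 283.15 K.
For a reversible engine, η = 1 − T_C/T_H = 1 − 283.15/303.00 = 0.0655.
W = η·Q_H = 0.0655 × 431 = 28.2 MW.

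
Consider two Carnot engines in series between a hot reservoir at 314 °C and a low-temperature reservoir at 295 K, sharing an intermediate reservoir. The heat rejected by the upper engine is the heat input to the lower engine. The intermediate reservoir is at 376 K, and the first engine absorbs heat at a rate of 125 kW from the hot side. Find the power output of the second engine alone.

T_H = 314 °C → 314 + 273.15 = 587.15 K.
Heat entering the second stage: Q_m = Q_H·(T_m/T_H) = 125 × 376.00/587.15 = 80.05 kW.
Second-stage efficiency η₂ = 1 − T_C/T_m = 1 − 295.00/376.00 = 0.2154, so W₂ = η₂·Q_m = 17.24 kW.

Ẇ₂ ≈ 17.24 kW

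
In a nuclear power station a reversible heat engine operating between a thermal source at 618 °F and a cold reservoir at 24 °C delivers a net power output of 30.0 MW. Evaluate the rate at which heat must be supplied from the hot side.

Q̇_H ≈ 59.56 MW

T_H = 618 °F → (618 − 32) × 5/9 = 325.56 °C = 598.71 K.
T_C = 24 °C → 24 + 273.15 = 297.15 K.
η_rev = 1 − T_C/T_H = 1 − 297.15/598.71 = 0.5037.
Q_H = W/η = 30.0/0.5037 = 59.56 MW.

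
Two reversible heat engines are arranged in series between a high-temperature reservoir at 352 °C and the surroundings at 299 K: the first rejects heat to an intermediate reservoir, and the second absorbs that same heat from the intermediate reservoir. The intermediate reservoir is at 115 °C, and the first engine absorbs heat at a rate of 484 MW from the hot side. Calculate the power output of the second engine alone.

Ẇ₂ ≈ 69.02 MW

T_H = 352 °C → 352 + 273.15 = 625.15 K.
T_m = 115 °C → 115 + 273.15 = 388.15 K.
Heat entering the second stage: Q_m = Q_H·(T_m/T_H) = 484 × 388.15/625.15 = 300.5 MW.
Second-stage efficiency η₂ = 1 − T_C/T_m = 1 − 299.00/388.15 = 0.2297, so W₂ = η₂·Q_m = 69.02 MW.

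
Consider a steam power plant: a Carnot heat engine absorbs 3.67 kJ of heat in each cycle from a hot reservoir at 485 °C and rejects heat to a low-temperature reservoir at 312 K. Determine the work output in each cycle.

T_H = 485 °C → 485 + 273.15 = 758.15 K.
Since the cycle is reversible, η = 1 − T_C/T_H = 1 − 312.00/758.15 = 0.5885.
W = η·Q_H = 0.5885 × 3.67 = 2.16 kJ.

W ≈ 2.16 kJ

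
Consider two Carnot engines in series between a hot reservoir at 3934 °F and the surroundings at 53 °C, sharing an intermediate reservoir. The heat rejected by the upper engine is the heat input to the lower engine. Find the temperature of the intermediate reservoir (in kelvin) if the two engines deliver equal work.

T_H = 3934 °F → (3934 − 32) × 5/9 = 2167.78 °C = 2440.93 K.
T_C = 53 °C → 53 + 273.15 = 326.15 K.
For reversible stages Q_m = Q_H·(T_m/T_H). Setting W₁ = Q_H(1 − T_m/T_H) equal to W₂ = Q_m(1 − T_C/T_m) = Q_H·(T_m − T_C)/T_H gives T_H − T_m = T_m − T_C, so T_m = (T_H + T_C)/2 = (2440.93 + 326.15)/2 = 1380 K.

T_m ≈ 1380 K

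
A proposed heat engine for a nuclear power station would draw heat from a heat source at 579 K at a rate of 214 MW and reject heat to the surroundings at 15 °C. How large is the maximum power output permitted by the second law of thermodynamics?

T_C = 15 °C → 15 + 273.15 = 288.15 K.
The upper bound on efficiency is η_max = 1 − T_C/T_H = 1 − 288.15/579.00 = 0.5023.
W_max = η_max · Q_H = 0.5023 × 214 = 107.5 MW.

Ẇ_max ≈ 107.5 MW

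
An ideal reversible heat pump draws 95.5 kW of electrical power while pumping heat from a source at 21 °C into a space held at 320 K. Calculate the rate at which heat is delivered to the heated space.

Q̇_H ≈ 1182 kW

T_C = 21 °C → 21 + 273.15 = 294.15 K.
For a reversible heat pump, COP_HP = T_H/(T_H − T_C) = 320.00/25.85 = 12.3791.
Q_H = COP_HP · W = 12.3791 × 95.5 = 1182 kW.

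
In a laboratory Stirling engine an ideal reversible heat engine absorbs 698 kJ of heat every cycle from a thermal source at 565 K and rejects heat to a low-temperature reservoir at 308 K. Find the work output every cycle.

W ≈ 317 kJ

The Carnot efficiency is η = 1 − T_C/T_H = 1 − 308.00/565.00 = 0.4549.
W = η·Q_H = 0.4549 × 698 = 317 kJ.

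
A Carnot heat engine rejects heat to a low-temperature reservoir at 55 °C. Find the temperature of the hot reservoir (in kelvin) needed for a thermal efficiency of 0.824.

T_C = 55 °C → 55 + 273.15 = 328.15 K.
From η = 1 − T_C/T_H, solving for T_H gives T_H = T_C/(1 − η) = 328.15/(1 − 0.824) = 1860 K.

T_H ≈ 1860 K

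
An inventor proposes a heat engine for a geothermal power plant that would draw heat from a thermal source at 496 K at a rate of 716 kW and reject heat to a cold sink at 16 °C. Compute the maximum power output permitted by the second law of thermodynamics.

T_C = 16 °C → 16 + 273.15 = 289.15 K.
The second-law ceiling is the Carnot efficiency, η_max = 1 − T_C/T_H = 1 − 289.15/496.00 = 0.4170.
W_max = η_max · Q_H = 0.4170 × 716 = 299 kW.

Ẇ_max ≈ 299 kW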